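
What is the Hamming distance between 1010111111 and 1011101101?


Count differing positions: . . . ^ . ^ . . ^ . = 3 differences

3


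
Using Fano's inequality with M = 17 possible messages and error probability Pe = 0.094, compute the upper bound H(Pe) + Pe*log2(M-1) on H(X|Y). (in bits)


H(Pe) = -Pe*log2(Pe) - (1-Pe)*log2(1-Pe) = -0.094*log2(0.094) - 0.906*log2(0.906) = 0.320652 + 0.129030 = 0.4497. Pe*log2(M-1) = 0.094*log2(16) = 0.376000. Bound = H(Pe) + Pe*log2(M-1) = 0.320652 + 0.129030 + 0.376000 = 0.8257

0.8257 bits


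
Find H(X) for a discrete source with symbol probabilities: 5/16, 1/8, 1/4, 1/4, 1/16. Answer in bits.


H = -sum(p_i * log2(p_i)). Terms: -(5/16)*log2(5/16) = 0.524397; -(1/8)*log2(1/8) = 0.375000; -(1/4)*log2(1/4) = 0.500000; -(1/4)*log2(1/4) = 0.500000; -(1/16)*log2(1/16) = 0.250000. H = 0.524397 + 0.375000 + 0.500000 + 0.500000 + 0.250000 = 2.1494

2.1494 bits


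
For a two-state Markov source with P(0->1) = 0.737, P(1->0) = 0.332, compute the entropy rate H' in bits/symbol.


Stationary distribution: pi_0 = p10/(p01+p10) = 0.3106, pi_1 = 0.6894. Entropy rate H' = pi_0*H(p01) + pi_1*H(p10) = 0.3106*0.8312 + 0.6894*0.917 = 0.8903

0.8903 bits/symbol


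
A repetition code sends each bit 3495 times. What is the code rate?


Rate = k/n = 1/3495

1/3495


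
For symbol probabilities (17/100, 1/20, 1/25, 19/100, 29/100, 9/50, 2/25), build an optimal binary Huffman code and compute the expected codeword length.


Huffman construction (repeatedly merge the two least-probable nodes; each merge adds 1 bit to every symbol beneath it): 1/25 + 1/20 = 9/100; 2/25 + 9/100 = 17/100; 17/100 + 17/100 = 17/50; 9/50 + 19/100 = 37/100; 29/100 + 17/50 = 63/100; 37/100 + 63/100 = 1. Resulting codeword lengths (in the order the probabilities were given): (3, 5, 5, 2, 2, 2, 4). L_avg = sum(p_i * l_i) = 17/100*3 + 1/20*5 + 1/25*5 + 19/100*2 + 29/100*2 + 9/50*2 + 2/25*4 = 13/5 = 2.6

2.6 bits


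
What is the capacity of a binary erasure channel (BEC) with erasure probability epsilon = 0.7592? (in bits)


C = 1 - epsilon = 1 - 0.7592 = 0.2408

0.2408 bits


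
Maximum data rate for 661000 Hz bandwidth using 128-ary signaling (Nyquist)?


Rate = 2 * B * log2(M) = 2 * 661000 * 7.0 = 9254000.0

9254000.0 bps


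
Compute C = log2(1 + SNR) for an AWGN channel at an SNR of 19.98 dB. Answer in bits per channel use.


SNR_linear = 10^(19.98/10) = 99.5405; C = log2(1 + SNR_linear) = log2(1 + 99.5405) = 6.6516

6.6516 bits/channel use


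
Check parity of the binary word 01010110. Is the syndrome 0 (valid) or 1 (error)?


Syndrome = XOR of all bits = 0 XOR 1 XOR 0 XOR 1 XOR 0 XOR 1 XOR 1 XOR 0 = 0

0


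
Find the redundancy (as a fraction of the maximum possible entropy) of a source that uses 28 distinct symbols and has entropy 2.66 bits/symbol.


H_max = log2(K) = log2(28) = 4.8074 bits/symbol. Redundancy = 1 - H/H_max = 1 - 2.66/4.8074 = 1 - 0.5533 = 0.4467

0.4467


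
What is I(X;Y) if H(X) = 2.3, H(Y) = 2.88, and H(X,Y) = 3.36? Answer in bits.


I(X;Y) = H(X) + H(Y) - H(X,Y) = 2.3 + 2.88 - 3.36 = 1.82

1.82 bits


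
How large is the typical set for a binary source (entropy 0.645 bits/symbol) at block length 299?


log2|A_typical| = nH = 299 * 0.645 = 192.855, so |A_typical| ~ 2^192.855 = 1.135e+58

1.135e+58


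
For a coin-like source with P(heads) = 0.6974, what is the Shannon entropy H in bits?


H = -p*log2(p) - (1-p)*log2(1-p). -0.6974*log2(0.6974) = 0.362607; -0.3026*log2(0.3026) = 0.521839. H = 0.362607 + 0.521839 = 0.8844

0.8844 bits


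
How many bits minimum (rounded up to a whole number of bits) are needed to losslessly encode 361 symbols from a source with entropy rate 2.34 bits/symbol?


Minimum bits >= n * H = 361 * 2.34 = 844.74, rounded up to a whole number of bits = 845

845 bits


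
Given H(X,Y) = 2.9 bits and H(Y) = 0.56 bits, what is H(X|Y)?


H(X|Y) = H(X,Y) - H(Y) = 2.9 - 0.56 = 2.34

2.34 bits


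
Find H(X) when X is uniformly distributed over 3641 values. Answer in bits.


H = log2(n) = log2(3641) = 11.8301

11.8301 bits


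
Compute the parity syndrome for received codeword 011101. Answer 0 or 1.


Syndrome = XOR of all bits = 0 XOR 1 XOR 1 XOR 1 XOR 0 XOR 1 = 0

0


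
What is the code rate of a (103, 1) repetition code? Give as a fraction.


Rate = k/n = 1/103

1/103


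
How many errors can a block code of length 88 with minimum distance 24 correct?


Correction capability = floor((d-1)/2) = floor((24-1)/2) = 11

11 errors


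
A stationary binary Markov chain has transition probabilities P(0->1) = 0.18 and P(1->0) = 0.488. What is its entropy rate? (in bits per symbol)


Stationary distribution: pi_0 = p10/(p01+p10) = 0.7305, pi_1 = 0.2695. Entropy rate H' = pi_0*H(p01) + pi_1*H(p10) = 0.7305*0.6801 + 0.2695*0.9996 = 0.7662

0.7662 bits/symbol


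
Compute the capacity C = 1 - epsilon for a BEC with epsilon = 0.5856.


C = 1 - epsilon = 1 - 0.5856 = 0.4144

0.4144 bits


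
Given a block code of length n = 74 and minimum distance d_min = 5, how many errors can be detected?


Detection capability = d_min - 1 = 5 - 1 = 4

4 errors


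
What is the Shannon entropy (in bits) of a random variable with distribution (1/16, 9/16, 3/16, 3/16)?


H = -sum(p_i * log2(p_i)). Terms: -(1/16)*log2(1/16) = 0.250000; -(9/16)*log2(9/16) = 0.466917; -(3/16)*log2(3/16) = 0.452820; -(3/16)*log2(3/16) = 0.452820. H = 0.250000 + 0.466917 + 0.452820 + 0.452820 = 1.6226

1.6226 bits


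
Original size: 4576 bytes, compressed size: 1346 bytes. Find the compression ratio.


Ratio = original / compressed = 4576 / 1346 = 3.3997

3.3997


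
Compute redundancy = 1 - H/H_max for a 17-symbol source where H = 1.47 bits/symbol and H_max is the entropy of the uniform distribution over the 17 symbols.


H_max = log2(K) = log2(17) = 4.0875 bits/symbol. Redundancy = 1 - H/H_max = 1 - 1.47/4.0875 = 1 - 0.3596 = 0.6404

0.6404


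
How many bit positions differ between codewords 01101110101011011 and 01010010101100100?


Count differing positions: . . ^ ^ ^ ^ . . . . . ^ ^ ^ ^ ^ ^ = 10 differences

10


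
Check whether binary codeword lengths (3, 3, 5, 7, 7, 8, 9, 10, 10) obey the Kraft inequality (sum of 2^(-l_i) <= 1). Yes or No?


Kraft sum = sum(2^(-l_i)) = 0.3047, need <= 1. Result: satisfied (a binary prefix-free code with these lengths exists)

Yes


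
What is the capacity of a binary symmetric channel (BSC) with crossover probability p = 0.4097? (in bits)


H(p) = -p*log2(p) - (1-p)*log2(1-p) = -0.4097*log2(0.4097) - 0.5903*log2(0.5903) = 0.527431 + 0.448911 = 0.9763. C = 1 - H(p) = 1 - 0.9763 = 0.0237

0.0237 bits


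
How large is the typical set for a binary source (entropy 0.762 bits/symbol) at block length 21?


log2|A_typical| = nH = 21 * 0.762 = 16.002, so |A_typical| ~ 2^16.002 = 6.563e+04

6.563e+04


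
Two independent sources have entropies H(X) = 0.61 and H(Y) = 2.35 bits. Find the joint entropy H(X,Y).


For independent variables, H(X,Y) = H(X) + H(Y) = 0.61 + 2.35 = 2.96

2.96 bits


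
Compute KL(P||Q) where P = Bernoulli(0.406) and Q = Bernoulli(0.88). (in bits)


KL = p*log2(p/q) + (1-p)*log2((1-p)/(1-q)) = 0.406*log2(0.406/0.88) + 0.594*log2(0.594/0.12) = 0.9175

0.9175 bits


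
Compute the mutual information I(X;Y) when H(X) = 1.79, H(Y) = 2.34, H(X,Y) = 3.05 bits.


I(X;Y) = H(X) + H(Y) - H(X,Y) = 1.79 + 2.34 - 3.05 = 1.08

1.08 bits


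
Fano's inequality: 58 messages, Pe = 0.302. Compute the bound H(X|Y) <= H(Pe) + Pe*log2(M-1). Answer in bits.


H(Pe) = -Pe*log2(Pe) - (1-Pe)*log2(1-Pe) = -0.302*log2(0.302) - 0.698*log2(0.698) = 0.521669 + 0.362053 = 0.8837. Pe*log2(M-1) = 0.302*log2(57) = 1.761533. Bound = H(Pe) + Pe*log2(M-1) = 0.521669 + 0.362053 + 1.761533 = 2.6453

2.6453 bits


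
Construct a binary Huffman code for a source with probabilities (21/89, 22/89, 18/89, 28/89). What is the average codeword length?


Huffman construction (repeatedly merge the two least-probable nodes; each merge adds 1 bit to every symbol beneath it): 18/89 + 21/89 = 39/89; 22/89 + 28/89 = 50/89; 39/89 + 50/89 = 1. Resulting codeword lengths (in the order the probabilities were given): (2, 2, 2, 2). L_avg = sum(p_i * l_i) = 21/89*2 + 22/89*2 + 18/89*2 + 28/89*2 = 2

2.0 bits


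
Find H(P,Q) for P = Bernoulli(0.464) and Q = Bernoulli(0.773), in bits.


H(P,Q) = -p*log2(q) - (1-p)*log2(1-q). -0.464*log2(0.773) = 0.172357; -0.536*log2(0.227) = 1.146630. H(P,Q) = 0.172357 + 1.146630 = 1.319

1.319 bits


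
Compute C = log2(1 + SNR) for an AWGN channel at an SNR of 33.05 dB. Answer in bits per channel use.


SNR_linear = 10^(33.05/10) = 2018.3664; C = log2(1 + SNR_linear) = log2(1 + 2018.3664) = 10.9797

10.9797 bits/channel use


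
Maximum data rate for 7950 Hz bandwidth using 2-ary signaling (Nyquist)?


Rate = 2 * B * log2(M) = 2 * 7950 * 1.0 = 15900.0

15900.0 bps


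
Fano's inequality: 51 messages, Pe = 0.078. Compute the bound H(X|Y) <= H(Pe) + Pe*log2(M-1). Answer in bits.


H(Pe) = -Pe*log2(Pe) - (1-Pe)*log2(1-Pe) = -0.078*log2(0.078) - 0.922*log2(0.922) = 0.287070 + 0.108023 = 0.3951. Pe*log2(M-1) = 0.078*log2(50) = 0.440221. Bound = H(Pe) + Pe*log2(M-1) = 0.287070 + 0.108023 + 0.440221 = 0.8353

0.8353 bits


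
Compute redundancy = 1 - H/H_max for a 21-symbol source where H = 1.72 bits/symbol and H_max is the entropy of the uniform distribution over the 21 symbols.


H_max = log2(K) = log2(21) = 4.3923 bits/symbol. Redundancy = 1 - H/H_max = 1 - 1.72/4.3923 = 1 - 0.3916 = 0.6084

0.6084


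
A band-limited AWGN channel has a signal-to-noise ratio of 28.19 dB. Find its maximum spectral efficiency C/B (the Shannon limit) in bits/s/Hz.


SNR_linear = 10^(28.19/10) = 659.1739; C/B = log2(1 + SNR_linear) = log2(1 + 659.1739) = 9.3667

9.3667 bits/s/Hz


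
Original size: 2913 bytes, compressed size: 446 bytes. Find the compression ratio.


Ratio = original / compressed = 2913 / 446 = 6.5314

6.5314


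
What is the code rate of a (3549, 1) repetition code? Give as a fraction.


Rate = k/n = 1/3549

1/3549


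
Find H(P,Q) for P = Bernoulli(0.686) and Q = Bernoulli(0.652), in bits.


H(P,Q) = -p*log2(q) - (1-p)*log2(1-q). -0.686*log2(0.652) = 0.423301; -0.314*log2(0.348) = 0.478172. H(P,Q) = 0.423301 + 0.478172 = 0.9015

0.9015 bits


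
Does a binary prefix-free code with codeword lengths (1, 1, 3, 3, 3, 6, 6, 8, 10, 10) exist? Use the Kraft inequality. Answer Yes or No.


Kraft sum = sum(2^(-l_i)) = 1.4121, need <= 1. Result: violated (a binary prefix-free code with these lengths cannot exist)

No


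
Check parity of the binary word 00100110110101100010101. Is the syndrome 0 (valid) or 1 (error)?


Syndrome = XOR of all bits = 0 XOR 0 XOR 1 XOR 0 XOR 0 XOR 1 XOR 1 XOR 0 XOR 1 XOR 1 XOR 0 XOR 1 XOR 0 XOR 1 XOR 1 XOR 0 XOR 0 XOR 0 XOR 1 XOR 0 XOR 1 XOR 0 XOR 1 = 1

1


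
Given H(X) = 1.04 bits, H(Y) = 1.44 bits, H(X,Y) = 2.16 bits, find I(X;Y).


I(X;Y) = H(X) + H(Y) - H(X,Y) = 1.04 + 1.44 - 2.16 = 0.32

0.32 bits


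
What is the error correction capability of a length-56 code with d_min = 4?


Correction capability = floor((d-1)/2) = floor((4-1)/2) = 1

1 errors


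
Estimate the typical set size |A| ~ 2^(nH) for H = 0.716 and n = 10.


log2|A_typical| = nH = 10 * 0.716 = 7.16, so |A_typical| ~ 2^7.16 = 1.430e+02

1.430e+02


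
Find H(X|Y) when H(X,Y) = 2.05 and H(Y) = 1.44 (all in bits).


H(X|Y) = H(X,Y) - H(Y) = 2.05 - 1.44 = 0.61

0.61 bits


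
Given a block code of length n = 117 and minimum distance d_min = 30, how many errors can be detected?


Detection capability = d_min - 1 = 30 - 1 = 29

29 errors


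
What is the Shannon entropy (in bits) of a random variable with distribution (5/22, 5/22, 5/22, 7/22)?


H = -sum(p_i * log2(p_i)). Terms: -(5/22)*log2(5/22) = 0.485796; -(5/22)*log2(5/22) = 0.485796; -(5/22)*log2(5/22) = 0.485796; -(7/22)*log2(7/22) = 0.525661. H = 0.485796 + 0.485796 + 0.485796 + 0.525661 = 1.983

1.983 bits


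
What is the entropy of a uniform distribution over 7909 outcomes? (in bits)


H = log2(n) = log2(7909) = 12.9493

12.9493 bits


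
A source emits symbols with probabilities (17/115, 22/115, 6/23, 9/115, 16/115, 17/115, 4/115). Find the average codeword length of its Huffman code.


Huffman construction (repeatedly merge the two least-probable nodes; each merge adds 1 bit to every symbol beneath it): 4/115 + 9/115 = 13/115; 13/115 + 16/115 = 29/115; 17/115 + 17/115 = 34/115; 22/115 + 29/115 = 51/115; 6/23 + 34/115 = 64/115; 51/115 + 64/115 = 1. Resulting codeword lengths (in the order the probabilities were given): (3, 2, 2, 4, 3, 3, 4). L_avg = sum(p_i * l_i) = 17/115*3 + 22/115*2 + 6/23*2 + 9/115*4 + 16/115*3 + 17/115*3 + 4/115*4 = 306/115 = 2.6609

2.6609 bits


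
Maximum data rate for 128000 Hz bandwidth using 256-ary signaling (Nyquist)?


Rate = 2 * B * log2(M) = 2 * 128000 * 8.0 = 2048000.0

2048000.0 bps


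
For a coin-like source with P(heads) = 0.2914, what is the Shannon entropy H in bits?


H = -p*log2(p) - (1-p)*log2(1-p). -0.2914*log2(0.2914) = 0.518379; -0.7086*log2(0.7086) = 0.352143. H = 0.518379 + 0.352143 = 0.8705

0.8705 bits


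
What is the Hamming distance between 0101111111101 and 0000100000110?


Count differing positions: . ^ . ^ . ^ ^ ^ ^ ^ . ^ ^ = 9 differences

9


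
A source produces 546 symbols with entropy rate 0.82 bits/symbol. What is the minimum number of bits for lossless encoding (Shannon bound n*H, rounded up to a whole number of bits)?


Minimum bits >= n * H = 546 * 0.82 = 447.72, rounded up to a whole number of bits = 448

448 bits


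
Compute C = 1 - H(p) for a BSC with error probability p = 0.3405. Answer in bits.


H(p) = -p*log2(p) - (1-p)*log2(1-p) = -0.3405*log2(0.3405) - 0.6595*log2(0.6595) = 0.529230 + 0.396066 = 0.9253. C = 1 - H(p) = 1 - 0.9253 = 0.0747

0.0747 bits


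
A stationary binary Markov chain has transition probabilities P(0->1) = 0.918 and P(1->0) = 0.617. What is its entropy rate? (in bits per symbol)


Stationary distribution: pi_0 = p10/(p01+p10) = 0.402, pi_1 = 0.598. Entropy rate H' = pi_0*H(p01) + pi_1*H(p10) = 0.402*0.4092 + 0.598*0.9601 = 0.7387

0.7387 bits/symbol


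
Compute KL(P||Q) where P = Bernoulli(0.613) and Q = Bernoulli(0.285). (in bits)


KL = p*log2(p/q) + (1-p)*log2((1-p)/(1-q)) = 0.613*log2(0.613/0.285) + 0.387*log2(0.387/0.715) = 0.3346

0.3346 bits


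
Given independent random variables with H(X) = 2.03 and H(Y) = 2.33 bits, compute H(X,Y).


For independent variables, H(X,Y) = H(X) + H(Y) = 2.03 + 2.33 = 4.36

4.36 bits


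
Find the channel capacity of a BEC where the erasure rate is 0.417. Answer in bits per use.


C = 1 - epsilon = 1 - 0.417 = 0.583

0.583 bits


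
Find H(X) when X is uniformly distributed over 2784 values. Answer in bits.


H = log2(n) = log2(2784) = 11.4429

11.4429 bits


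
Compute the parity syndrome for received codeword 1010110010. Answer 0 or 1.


Syndrome = XOR of all bits = 1 XOR 0 XOR 1 XOR 0 XOR 1 XOR 1 XOR 0 XOR 0 XOR 1 XOR 0 = 1

1


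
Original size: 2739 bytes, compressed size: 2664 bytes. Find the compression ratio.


Ratio = original / compressed = 2739 / 2664 = 1.0282

1.0282


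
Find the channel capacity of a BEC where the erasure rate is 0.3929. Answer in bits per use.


C = 1 - epsilon = 1 - 0.3929 = 0.6071

0.6071 bits


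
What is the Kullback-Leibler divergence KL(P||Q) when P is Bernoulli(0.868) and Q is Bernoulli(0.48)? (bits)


KL = p*log2(p/q) + (1-p)*log2((1-p)/(1-q)) = 0.868*log2(0.868/0.48) + 0.132*log2(0.132/0.52) = 0.4808

0.4808 bits


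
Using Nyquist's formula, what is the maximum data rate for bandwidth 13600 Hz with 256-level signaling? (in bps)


Rate = 2 * B * log2(M) = 2 * 13600 * 8.0 = 217600.0

217600.0 bps


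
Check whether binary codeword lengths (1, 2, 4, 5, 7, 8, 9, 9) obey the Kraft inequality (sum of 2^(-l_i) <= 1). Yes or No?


Kraft sum = sum(2^(-l_i)) = 0.8594, need <= 1. Result: satisfied (a binary prefix-free code with these lengths exists)

Yes


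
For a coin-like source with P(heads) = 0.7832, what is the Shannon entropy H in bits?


H = -p*log2(p) - (1-p)*log2(1-p). -0.7832*log2(0.7832) = 0.276115; -0.2168*log2(0.2168) = 0.478166. H = 0.276115 + 0.478166 = 0.7543

0.7543 bits


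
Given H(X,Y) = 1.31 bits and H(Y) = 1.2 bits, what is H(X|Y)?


H(X|Y) = H(X,Y) - H(Y) = 1.31 - 1.2 = 0.11

0.11 bits


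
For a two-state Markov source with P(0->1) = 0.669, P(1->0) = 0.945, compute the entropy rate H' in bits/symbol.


Stationary distribution: pi_0 = p10/(p01+p10) = 0.5855, pi_1 = 0.4145. Entropy rate H' = pi_0*H(p01) + pi_1*H(p10) = 0.5855*0.9159 + 0.4145*0.3073 = 0.6636

0.6636 bits/symbol


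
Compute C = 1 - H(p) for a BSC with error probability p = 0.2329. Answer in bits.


H(p) = -p*log2(p) - (1-p)*log2(1-p) = -0.2329*log2(0.2329) - 0.7671*log2(0.7671) = 0.489606 + 0.293426 = 0.783. C = 1 - H(p) = 1 - 0.783 = 0.217

0.217 bits


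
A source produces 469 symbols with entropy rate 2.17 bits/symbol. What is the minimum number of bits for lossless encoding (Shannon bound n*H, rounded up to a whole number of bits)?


Minimum bits >= n * H = 469 * 2.17 = 1017.73, rounded up to a whole number of bits = 1018

1018 bits


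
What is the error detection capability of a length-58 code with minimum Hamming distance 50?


Detection capability = d_min - 1 = 50 - 1 = 49

49 errors


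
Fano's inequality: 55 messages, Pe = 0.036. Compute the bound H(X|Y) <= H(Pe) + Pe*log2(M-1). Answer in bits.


H(Pe) = -Pe*log2(Pe) - (1-Pe)*log2(1-Pe) = -0.036*log2(0.036) - 0.964*log2(0.964) = 0.172651 + 0.050991 = 0.2236. Pe*log2(M-1) = 0.036*log2(54) = 0.207176. Bound = H(Pe) + Pe*log2(M-1) = 0.172651 + 0.050991 + 0.207176 = 0.4308

0.4308 bits


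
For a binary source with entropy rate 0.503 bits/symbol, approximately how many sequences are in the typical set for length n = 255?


log2|A_typical| = nH = 255 * 0.503 = 128.265, so |A_typical| ~ 2^128.265 = 4.089e+38

4.089e+38


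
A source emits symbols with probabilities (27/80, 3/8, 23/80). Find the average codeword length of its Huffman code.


Huffman construction (repeatedly merge the two least-probable nodes; each merge adds 1 bit to every symbol beneath it): 23/80 + 27/80 = 5/8; 3/8 + 5/8 = 1. Resulting codeword lengths (in the order the probabilities were given): (2, 1, 2). L_avg = sum(p_i * l_i) = 27/80*2 + 3/8*1 + 23/80*2 = 13/8 = 1.625

1.625 bits


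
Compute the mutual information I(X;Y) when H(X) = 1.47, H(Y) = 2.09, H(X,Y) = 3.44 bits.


I(X;Y) = H(X) + H(Y) - H(X,Y) = 1.47 + 2.09 - 3.44 = 0.12

0.12 bits


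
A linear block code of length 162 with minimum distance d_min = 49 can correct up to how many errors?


Correction capability = floor((d-1)/2) = floor((49-1)/2) = 24

24 errors


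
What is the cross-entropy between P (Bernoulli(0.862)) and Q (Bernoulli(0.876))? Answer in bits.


H(P,Q) = -p*log2(q) - (1-p)*log2(1-q). -0.862*log2(0.876) = 0.164640; -0.138*log2(0.124) = 0.415599. H(P,Q) = 0.164640 + 0.415599 = 0.5802

0.5802 bits


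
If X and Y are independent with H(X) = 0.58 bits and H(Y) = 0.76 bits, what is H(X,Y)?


For independent variables, H(X,Y) = H(X) + H(Y) = 0.58 + 0.76 = 1.34

1.34 bits


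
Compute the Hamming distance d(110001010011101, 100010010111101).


Count differing positions: . ^ . . ^ ^ . . . ^ . . . . . = 4 differences

4


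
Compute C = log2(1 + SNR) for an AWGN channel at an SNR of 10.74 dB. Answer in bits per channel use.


SNR_linear = 10^(10.74/10) = 11.8577; C = log2(1 + SNR_linear) = log2(1 + 11.8577) = 3.6846

3.6846 bits/channel use


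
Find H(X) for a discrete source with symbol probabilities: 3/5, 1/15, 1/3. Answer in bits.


H = -sum(p_i * log2(p_i)). Terms: -(3/5)*log2(3/5) = 0.442179; -(1/15)*log2(1/15) = 0.260459; -(1/3)*log2(1/3) = 0.528321. H = 0.442179 + 0.260459 + 0.528321 = 1.231

1.231 bits


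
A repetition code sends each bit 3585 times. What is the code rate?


Rate = k/n = 1/3585

1/3585


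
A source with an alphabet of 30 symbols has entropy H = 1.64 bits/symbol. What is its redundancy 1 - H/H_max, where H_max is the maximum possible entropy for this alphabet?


H_max = log2(K) = log2(30) = 4.9069 bits/symbol. Redundancy = 1 - H/H_max = 1 - 1.64/4.9069 = 1 - 0.3342 = 0.6658

0.6658


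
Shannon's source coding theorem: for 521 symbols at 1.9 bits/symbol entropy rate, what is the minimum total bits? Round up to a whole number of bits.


Minimum bits >= n * H = 521 * 1.9 = 989.9, rounded up to a whole number of bits = 990

990 bits


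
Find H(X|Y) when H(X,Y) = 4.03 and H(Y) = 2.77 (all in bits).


H(X|Y) = H(X,Y) - H(Y) = 4.03 - 2.77 = 1.26

1.26 bits


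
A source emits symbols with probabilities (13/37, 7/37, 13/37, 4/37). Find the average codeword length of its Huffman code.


Huffman construction (repeatedly merge the two least-probable nodes; each merge adds 1 bit to every symbol beneath it): 4/37 + 7/37 = 11/37; 11/37 + 13/37 = 24/37; 13/37 + 24/37 = 1. Resulting codeword lengths (in the order the probabilities were given): (2, 3, 1, 3). L_avg = sum(p_i * l_i) = 13/37*2 + 7/37*3 + 13/37*1 + 4/37*3 = 72/37 = 1.9459

1.9459 bits


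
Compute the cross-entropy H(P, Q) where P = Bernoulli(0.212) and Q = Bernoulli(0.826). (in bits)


H(P,Q) = -p*log2(q) - (1-p)*log2(1-q). -0.212*log2(0.826) = 0.058467; -0.788*log2(0.174) = 1.987999. H(P,Q) = 0.058467 + 1.987999 = 2.0465

2.0465 bits


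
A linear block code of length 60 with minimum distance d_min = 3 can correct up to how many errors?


Correction capability = floor((d-1)/2) = floor((3-1)/2) = 1

1 errors


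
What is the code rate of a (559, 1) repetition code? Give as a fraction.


Rate = k/n = 1/559

1/559


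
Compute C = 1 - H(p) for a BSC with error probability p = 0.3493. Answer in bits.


H(p) = -p*log2(p) - (1-p)*log2(1-p) = -0.3493*log2(0.3493) - 0.6507*log2(0.6507) = 0.530049 + 0.403392 = 0.9334. C = 1 - H(p) = 1 - 0.9334 = 0.0666

0.0666 bits


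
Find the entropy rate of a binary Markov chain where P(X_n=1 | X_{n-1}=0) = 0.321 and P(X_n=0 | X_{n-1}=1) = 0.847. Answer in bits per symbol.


Stationary distribution: pi_0 = p10/(p01+p10) = 0.7252, pi_1 = 0.2748. Entropy rate H' = pi_0*H(p01) + pi_1*H(p10) = 0.7252*0.9055 + 0.2748*0.6173 = 0.8263

0.8263 bits/symbol


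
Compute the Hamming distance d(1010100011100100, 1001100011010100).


Count differing positions: . . ^ ^ . . . . . . ^ ^ . . . . = 4 differences

4


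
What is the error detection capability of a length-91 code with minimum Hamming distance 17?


Detection capability = d_min - 1 = 17 - 1 = 16

16 errors


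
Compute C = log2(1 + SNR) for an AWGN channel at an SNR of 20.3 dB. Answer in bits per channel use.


SNR_linear = 10^(20.3/10) = 107.1519; C = log2(1 + SNR_linear) = log2(1 + 107.1519) = 6.7569

6.7569 bits/channel use


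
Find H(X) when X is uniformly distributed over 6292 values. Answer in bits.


H = log2(n) = log2(6292) = 12.6193

12.6193 bits


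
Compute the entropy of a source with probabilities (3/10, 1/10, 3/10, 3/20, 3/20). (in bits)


H = -sum(p_i * log2(p_i)). Terms: -(3/10)*log2(3/10) = 0.521090; -(1/10)*log2(1/10) = 0.332193; -(3/10)*log2(3/10) = 0.521090; -(3/20)*log2(3/20) = 0.410545; -(3/20)*log2(3/20) = 0.410545. H = 0.521090 + 0.332193 + 0.521090 + 0.410545 + 0.410545 = 2.1955

2.1955 bits


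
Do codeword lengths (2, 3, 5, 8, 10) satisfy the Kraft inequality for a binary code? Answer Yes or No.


Kraft sum = sum(2^(-l_i)) = 0.4111, need <= 1. Result: satisfied (a binary prefix-free code with these lengths exists)

Yes


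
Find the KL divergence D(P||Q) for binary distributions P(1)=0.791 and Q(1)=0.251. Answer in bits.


KL = p*log2(p/q) + (1-p)*log2((1-p)/(1-q)) = 0.791*log2(0.791/0.251) + 0.209*log2(0.209/0.749) = 0.925

0.925 bits


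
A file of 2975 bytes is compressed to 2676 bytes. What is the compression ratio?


Ratio = original / compressed = 2975 / 2676 = 1.1117

1.1117


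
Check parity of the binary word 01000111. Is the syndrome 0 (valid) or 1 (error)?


Syndrome = XOR of all bits = 0 XOR 1 XOR 0 XOR 0 XOR 0 XOR 1 XOR 1 XOR 1 = 0

0


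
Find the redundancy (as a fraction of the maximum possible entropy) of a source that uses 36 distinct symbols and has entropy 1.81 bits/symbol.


H_max = log2(K) = log2(36) = 5.1699 bits/symbol. Redundancy = 1 - H/H_max = 1 - 1.81/5.1699 = 1 - 0.3501 = 0.6499

0.6499


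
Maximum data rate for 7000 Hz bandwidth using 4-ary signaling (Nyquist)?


Rate = 2 * B * log2(M) = 2 * 7000 * 2.0 = 28000.0

28000.0 bps


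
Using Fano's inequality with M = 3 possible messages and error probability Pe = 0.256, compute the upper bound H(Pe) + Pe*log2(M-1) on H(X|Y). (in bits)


H(Pe) = -Pe*log2(Pe) - (1-Pe)*log2(1-Pe) = -0.256*log2(0.256) - 0.744*log2(0.744) = 0.503241 + 0.317409 = 0.8207. Pe*log2(M-1) = 0.256*log2(2) = 0.256000. Bound = H(Pe) + Pe*log2(M-1) = 0.503241 + 0.317409 + 0.256000 = 1.0767

1.0767 bits


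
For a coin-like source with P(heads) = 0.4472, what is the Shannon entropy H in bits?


H = -p*log2(p) - (1-p)*log2(1-p). -0.4472*log2(0.4472) = 0.519203; -0.5528*log2(0.5528) = 0.472738. H = 0.519203 + 0.472738 = 0.9919

0.9919 bits


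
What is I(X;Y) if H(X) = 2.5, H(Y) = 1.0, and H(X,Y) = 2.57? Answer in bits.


I(X;Y) = H(X) + H(Y) - H(X,Y) = 2.5 + 1.0 - 2.57 = 0.93

0.93 bits


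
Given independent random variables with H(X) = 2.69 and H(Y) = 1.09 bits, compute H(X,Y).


For independent variables, H(X,Y) = H(X) + H(Y) = 2.69 + 1.09 = 3.78

3.78 bits


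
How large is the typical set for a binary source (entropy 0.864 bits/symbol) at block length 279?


log2|A_typical| = nH = 279 * 0.864 = 241.056, so |A_typical| ~ 2^241.056 = 3.674e+72

3.674e+72


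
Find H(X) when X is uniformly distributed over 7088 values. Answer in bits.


H = log2(n) = log2(7088) = 12.7912

12.7912 bits


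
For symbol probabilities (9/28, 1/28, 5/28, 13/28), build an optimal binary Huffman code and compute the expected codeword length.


Huffman construction (repeatedly merge the two least-probable nodes; each merge adds 1 bit to every symbol beneath it): 1/28 + 5/28 = 3/14; 3/14 + 9/28 = 15/28; 13/28 + 15/28 = 1. Resulting codeword lengths (in the order the probabilities were given): (2, 3, 3, 1). L_avg = sum(p_i * l_i) = 9/28*2 + 1/28*3 + 5/28*3 + 13/28*1 = 7/4 = 1.75

1.75 bits


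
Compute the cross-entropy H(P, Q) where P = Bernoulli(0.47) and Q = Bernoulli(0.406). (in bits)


H(P,Q) = -p*log2(q) - (1-p)*log2(1-q). -0.47*log2(0.406) = 0.611211; -0.53*log2(0.594) = 0.398277. H(P,Q) = 0.611211 + 0.398277 = 1.0095

1.0095 bits


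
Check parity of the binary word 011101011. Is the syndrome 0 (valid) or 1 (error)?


Syndrome = XOR of all bits = 0 XOR 1 XOR 1 XOR 1 XOR 0 XOR 1 XOR 0 XOR 1 XOR 1 = 0

0


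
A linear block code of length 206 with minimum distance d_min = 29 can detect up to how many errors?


Detection capability = d_min - 1 = 29 - 1 = 28

28 errors


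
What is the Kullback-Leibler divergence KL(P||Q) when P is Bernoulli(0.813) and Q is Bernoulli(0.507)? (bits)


KL = p*log2(p/q) + (1-p)*log2((1-p)/(1-q)) = 0.813*log2(0.813/0.507) + 0.187*log2(0.187/0.493) = 0.2923

0.2923 bits


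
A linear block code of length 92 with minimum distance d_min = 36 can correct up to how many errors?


Correction capability = floor((d-1)/2) = floor((36-1)/2) = 17

17 errors


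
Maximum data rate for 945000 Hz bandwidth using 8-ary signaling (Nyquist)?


Rate = 2 * B * log2(M) = 2 * 945000 * 3.0 = 5670000.0

5670000.0 bps


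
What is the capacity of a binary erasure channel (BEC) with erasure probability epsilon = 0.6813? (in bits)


C = 1 - epsilon = 1 - 0.6813 = 0.3187

0.3187 bits


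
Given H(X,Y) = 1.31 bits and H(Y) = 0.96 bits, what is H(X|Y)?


H(X|Y) = H(X,Y) - H(Y) = 1.31 - 0.96 = 0.35

0.35 bits


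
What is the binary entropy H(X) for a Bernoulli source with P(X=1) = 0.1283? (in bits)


H = -p*log2(p) - (1-p)*log2(1-p). -0.1283*log2(0.1283) = 0.380077; -0.8717*log2(0.8717) = 0.172681. H = 0.380077 + 0.172681 = 0.5528

0.5528 bits


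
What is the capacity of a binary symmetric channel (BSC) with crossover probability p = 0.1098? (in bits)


H(p) = -p*log2(p) - (1-p)*log2(1-p) = -0.1098*log2(0.1098) - 0.8902*log2(0.8902) = 0.349938 + 0.149374 = 0.4993. C = 1 - H(p) = 1 - 0.4993 = 0.5007

0.5007 bits


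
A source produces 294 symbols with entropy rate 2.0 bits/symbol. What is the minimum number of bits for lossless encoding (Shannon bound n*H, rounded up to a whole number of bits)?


Minimum bits >= n * H = 294 * 2.0 = 588.0, rounded up to a whole number of bits = 588

588 bits


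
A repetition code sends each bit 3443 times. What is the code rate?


Rate = k/n = 1/3443

1/3443


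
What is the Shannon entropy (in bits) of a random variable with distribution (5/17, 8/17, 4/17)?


H = -sum(p_i * log2(p_i)). Terms: -(5/17)*log2(5/17) = 0.519275; -(8/17)*log2(8/17) = 0.511747; -(4/17)*log2(4/17) = 0.491168. H = 0.519275 + 0.511747 + 0.491168 = 1.5222

1.5222 bits


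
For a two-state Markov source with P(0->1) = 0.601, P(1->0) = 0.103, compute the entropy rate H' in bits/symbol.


Stationary distribution: pi_0 = p10/(p01+p10) = 0.1463, pi_1 = 0.8537. Entropy rate H' = pi_0*H(p01) + pi_1*H(p10) = 0.1463*0.9704 + 0.8537*0.4784 = 0.5504

0.5504 bits/symbol


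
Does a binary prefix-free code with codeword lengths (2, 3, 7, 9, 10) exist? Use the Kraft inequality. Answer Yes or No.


Kraft sum = sum(2^(-l_i)) = 0.3857, need <= 1. Result: satisfied (a binary prefix-free code with these lengths exists)

Yes


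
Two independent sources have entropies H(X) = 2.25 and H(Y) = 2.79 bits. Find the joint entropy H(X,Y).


For independent variables, H(X,Y) = H(X) + H(Y) = 2.25 + 2.79 = 5.04

5.04 bits


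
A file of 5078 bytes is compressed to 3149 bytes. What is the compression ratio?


Ratio = original / compressed = 5078 / 3149 = 1.6126

1.6126


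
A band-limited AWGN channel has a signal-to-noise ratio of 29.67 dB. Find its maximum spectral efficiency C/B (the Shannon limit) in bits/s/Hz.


SNR_linear = 10^(29.67/10) = 926.8298; C/B = log2(1 + SNR_linear) = log2(1 + 926.8298) = 9.8577

9.8577 bits/s/Hz


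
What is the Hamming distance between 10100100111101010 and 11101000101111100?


Count differing positions: . ^ . . ^ ^ . . . ^ . . ^ . ^ ^ . = 7 differences

7


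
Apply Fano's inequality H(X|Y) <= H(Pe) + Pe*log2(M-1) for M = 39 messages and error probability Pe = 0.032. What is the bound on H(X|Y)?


H(Pe) = -Pe*log2(Pe) - (1-Pe)*log2(1-Pe) = -0.032*log2(0.032) - 0.968*log2(0.968) = 0.158905 + 0.045420 = 0.2043. Pe*log2(M-1) = 0.032*log2(38) = 0.167934. Bound = H(Pe) + Pe*log2(M-1) = 0.158905 + 0.045420 + 0.167934 = 0.3723

0.3723 bits


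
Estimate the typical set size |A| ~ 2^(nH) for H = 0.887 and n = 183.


log2|A_typical| = nH = 183 * 0.887 = 162.321, so |A_typical| ~ 2^162.321 = 7.303e+48

7.303e+48


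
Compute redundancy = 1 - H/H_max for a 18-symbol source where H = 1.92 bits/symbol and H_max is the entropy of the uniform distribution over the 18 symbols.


H_max = log2(K) = log2(18) = 4.1699 bits/symbol. Redundancy = 1 - H/H_max = 1 - 1.92/4.1699 = 1 - 0.4604 = 0.5396

0.5396


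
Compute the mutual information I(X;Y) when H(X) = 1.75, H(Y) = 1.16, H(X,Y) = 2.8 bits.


I(X;Y) = H(X) + H(Y) - H(X,Y) = 1.75 + 1.16 - 2.8 = 0.11

0.11 bits


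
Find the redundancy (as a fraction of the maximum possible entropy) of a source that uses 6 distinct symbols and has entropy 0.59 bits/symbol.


H_max = log2(K) = log2(6) = 2.585 bits/symbol. Redundancy = 1 - H/H_max = 1 - 0.59/2.585 = 1 - 0.2282 = 0.7718

0.7718


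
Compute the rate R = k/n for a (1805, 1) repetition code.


Rate = k/n = 1/1805

1/1805


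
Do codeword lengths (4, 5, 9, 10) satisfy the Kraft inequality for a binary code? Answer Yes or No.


Kraft sum = sum(2^(-l_i)) = 0.0967, need <= 1. Result: satisfied (a binary prefix-free code with these lengths exists)

Yes


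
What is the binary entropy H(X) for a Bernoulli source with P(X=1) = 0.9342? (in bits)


H = -p*log2(p) - (1-p)*log2(1-p). -0.9342*log2(0.9342) = 0.091735; -0.0658*log2(0.0658) = 0.258316. H = 0.091735 + 0.258316 = 0.3501

0.3501 bits


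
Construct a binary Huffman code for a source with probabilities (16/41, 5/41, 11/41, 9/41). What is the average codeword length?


Huffman construction (repeatedly merge the two least-probable nodes; each merge adds 1 bit to every symbol beneath it): 5/41 + 9/41 = 14/41; 11/41 + 14/41 = 25/41; 16/41 + 25/41 = 1. Resulting codeword lengths (in the order the probabilities were given): (1, 3, 2, 3). L_avg = sum(p_i * l_i) = 16/41*1 + 5/41*3 + 11/41*2 + 9/41*3 = 80/41 = 1.9512

1.9512 bits


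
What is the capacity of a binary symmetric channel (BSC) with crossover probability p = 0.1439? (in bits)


H(p) = -p*log2(p) - (1-p)*log2(1-p) = -0.1439*log2(0.1439) - 0.8561*log2(0.8561) = 0.402468 + 0.191894 = 0.5944. C = 1 - H(p) = 1 - 0.5944 = 0.4056

0.4056 bits


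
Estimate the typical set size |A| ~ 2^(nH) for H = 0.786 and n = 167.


log2|A_typical| = nH = 167 * 0.786 = 131.262, so |A_typical| ~ 2^131.262 = 3.264e+39

3.264e+39


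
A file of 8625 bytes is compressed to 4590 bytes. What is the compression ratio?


Ratio = original / compressed = 8625 / 4590 = 1.8791

1.8791


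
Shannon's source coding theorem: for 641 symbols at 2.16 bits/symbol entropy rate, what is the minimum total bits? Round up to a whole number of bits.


Minimum bits >= n * H = 641 * 2.16 = 1384.56, rounded up to a whole number of bits = 1385

1385 bits


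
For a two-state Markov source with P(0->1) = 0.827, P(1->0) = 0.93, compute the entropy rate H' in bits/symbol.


Stationary distribution: pi_0 = p10/(p01+p10) = 0.5293, pi_1 = 0.4707. Entropy rate H' = pi_0*H(p01) + pi_1*H(p10) = 0.5293*0.6645 + 0.4707*0.3659 = 0.524

0.524 bits/symbol


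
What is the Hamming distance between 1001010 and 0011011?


Count differing positions: ^ . ^ . . . ^ = 3 differences

3


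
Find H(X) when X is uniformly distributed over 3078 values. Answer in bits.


H = log2(n) = log2(3078) = 11.5878

11.5878 bits


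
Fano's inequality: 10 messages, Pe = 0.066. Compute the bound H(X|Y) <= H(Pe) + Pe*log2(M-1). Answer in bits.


H(Pe) = -Pe*log2(Pe) - (1-Pe)*log2(1-Pe) = -0.066*log2(0.066) - 0.934*log2(0.934) = 0.258812 + 0.092004 = 0.3508. Pe*log2(M-1) = 0.066*log2(9) = 0.209215. Bound = H(Pe) + Pe*log2(M-1) = 0.258812 + 0.092004 + 0.209215 = 0.56

0.56 bits


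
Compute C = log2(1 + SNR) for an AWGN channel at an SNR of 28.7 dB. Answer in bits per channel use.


SNR_linear = 10^(28.7/10) = 741.3102; C = log2(1 + SNR_linear) = log2(1 + 741.3102) = 9.5359

9.5359 bits/channel use


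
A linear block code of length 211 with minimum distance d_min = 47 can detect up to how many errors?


Detection capability = d_min - 1 = 47 - 1 = 46

46 errors


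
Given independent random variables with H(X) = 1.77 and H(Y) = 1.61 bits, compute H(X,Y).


For independent variables, H(X,Y) = H(X) + H(Y) = 1.77 + 1.61 = 3.38

3.38 bits


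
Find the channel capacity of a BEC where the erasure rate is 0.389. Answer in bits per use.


C = 1 - epsilon = 1 - 0.389 = 0.611

0.611 bits


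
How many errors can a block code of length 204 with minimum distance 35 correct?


Correction capability = floor((d-1)/2) = floor((35-1)/2) = 17

17 errors


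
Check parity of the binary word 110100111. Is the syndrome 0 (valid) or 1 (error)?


Syndrome = XOR of all bits = 1 XOR 1 XOR 0 XOR 1 XOR 0 XOR 0 XOR 1 XOR 1 XOR 1 = 0

0


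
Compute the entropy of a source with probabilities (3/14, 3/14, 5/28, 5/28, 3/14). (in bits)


H = -sum(p_i * log2(p_i)). Terms: -(3/14)*log2(3/14) = 0.476227; -(3/14)*log2(3/14) = 0.476227; -(5/28)*log2(5/28) = 0.443826; -(5/28)*log2(5/28) = 0.443826; -(3/14)*log2(3/14) = 0.476227. H = 0.476227 + 0.476227 + 0.443826 + 0.443826 + 0.476227 = 2.3163

2.3163 bits


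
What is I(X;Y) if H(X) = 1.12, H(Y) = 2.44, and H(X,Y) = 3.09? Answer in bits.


I(X;Y) = H(X) + H(Y) - H(X,Y) = 1.12 + 2.44 - 3.09 = 0.47

0.47 bits


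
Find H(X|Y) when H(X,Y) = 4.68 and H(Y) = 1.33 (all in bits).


H(X|Y) = H(X,Y) - H(Y) = 4.68 - 1.33 = 3.35

3.35 bits


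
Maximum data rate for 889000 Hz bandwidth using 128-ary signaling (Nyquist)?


Rate = 2 * B * log2(M) = 2 * 889000 * 7.0 = 12446000.0

12446000.0 bps


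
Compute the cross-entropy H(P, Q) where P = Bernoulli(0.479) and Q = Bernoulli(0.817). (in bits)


H(P,Q) = -p*log2(q) - (1-p)*log2(1-q). -0.479*log2(0.817) = 0.139673; -0.521*log2(0.183) = 1.276494. H(P,Q) = 0.139673 + 1.276494 = 1.4162

1.4162 bits


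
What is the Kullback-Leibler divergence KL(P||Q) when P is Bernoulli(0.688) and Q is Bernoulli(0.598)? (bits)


KL = p*log2(p/q) + (1-p)*log2((1-p)/(1-q)) = 0.688*log2(0.688/0.598) + 0.312*log2(0.312/0.402) = 0.0251

0.0251 bits


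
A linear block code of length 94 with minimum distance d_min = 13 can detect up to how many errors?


Detection capability = d_min - 1 = 13 - 1 = 12

12 errors


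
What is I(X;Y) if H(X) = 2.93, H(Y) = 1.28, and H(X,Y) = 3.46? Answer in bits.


I(X;Y) = H(X) + H(Y) - H(X,Y) = 2.93 + 1.28 - 3.46 = 0.75

0.75 bits


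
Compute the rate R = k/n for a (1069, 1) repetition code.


Rate = k/n = 1/1069

1/1069


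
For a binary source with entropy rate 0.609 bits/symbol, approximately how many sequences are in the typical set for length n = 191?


log2|A_typical| = nH = 191 * 0.609 = 116.319, so |A_typical| ~ 2^116.319 = 1.036e+35

1.036e+35


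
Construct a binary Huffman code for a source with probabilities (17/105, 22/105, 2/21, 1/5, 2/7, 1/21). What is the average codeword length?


Huffman construction (repeatedly merge the two least-probable nodes; each merge adds 1 bit to every symbol beneath it): 1/21 + 2/21 = 1/7; 1/7 + 17/105 = 32/105; 1/5 + 22/105 = 43/105; 2/7 + 32/105 = 62/105; 43/105 + 62/105 = 1. Resulting codeword lengths (in the order the probabilities were given): (3, 2, 4, 2, 2, 4). L_avg = sum(p_i * l_i) = 17/105*3 + 22/105*2 + 2/21*4 + 1/5*2 + 2/7*2 + 1/21*4 = 257/105 = 2.4476

2.4476 bits


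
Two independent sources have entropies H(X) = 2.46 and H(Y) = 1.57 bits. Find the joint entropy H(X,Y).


For independent variables, H(X,Y) = H(X) + H(Y) = 2.46 + 1.57 = 4.03

4.03 bits


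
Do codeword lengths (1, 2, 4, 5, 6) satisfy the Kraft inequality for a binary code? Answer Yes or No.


Kraft sum = sum(2^(-l_i)) = 0.8594, need <= 1. Result: satisfied (a binary prefix-free code with these lengths exists)

Yes


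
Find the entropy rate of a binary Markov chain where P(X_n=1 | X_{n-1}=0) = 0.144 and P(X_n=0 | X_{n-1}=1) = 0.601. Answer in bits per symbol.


Stationary distribution: pi_0 = p10/(p01+p10) = 0.8067, pi_1 = 0.1933. Entropy rate H' = pi_0*H(p01) + pi_1*H(p10) = 0.8067*0.5946 + 0.1933*0.9704 = 0.6672

0.6672 bits/symbol


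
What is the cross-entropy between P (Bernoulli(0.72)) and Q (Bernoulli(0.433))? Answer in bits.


H(P,Q) = -p*log2(q) - (1-p)*log2(1-q). -0.72*log2(0.433) = 0.869444; -0.28*log2(0.567) = 0.229202. H(P,Q) = 0.869444 + 0.229202 = 1.0986

1.0986 bits


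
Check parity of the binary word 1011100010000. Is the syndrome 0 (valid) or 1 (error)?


Syndrome = XOR of all bits = 1 XOR 0 XOR 1 XOR 1 XOR 1 XOR 0 XOR 0 XOR 0 XOR 1 XOR 0 XOR 0 XOR 0 XOR 0 = 1

1
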